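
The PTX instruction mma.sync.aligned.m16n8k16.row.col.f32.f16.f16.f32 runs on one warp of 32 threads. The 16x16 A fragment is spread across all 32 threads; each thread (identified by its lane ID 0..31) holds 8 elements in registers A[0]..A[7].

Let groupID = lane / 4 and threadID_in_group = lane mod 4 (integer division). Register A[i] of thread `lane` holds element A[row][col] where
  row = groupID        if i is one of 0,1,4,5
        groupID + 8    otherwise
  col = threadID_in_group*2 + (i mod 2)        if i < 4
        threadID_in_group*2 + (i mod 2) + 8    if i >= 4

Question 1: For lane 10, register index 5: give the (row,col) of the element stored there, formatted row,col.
2,13

L=10->g=10>>2=2, t=10&3=2
[5]->row 2+0=2  col 2·2+1+8=13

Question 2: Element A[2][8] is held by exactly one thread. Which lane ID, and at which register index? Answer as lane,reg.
r=2->g=2,rb=0  c=8->cb=1,t=0,b0=0
L=2*4+0=8  i=1*4+0*2+0=4

8,4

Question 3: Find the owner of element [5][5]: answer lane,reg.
22,1

r=5→G=5,rhi=0  c=5→chi=0,T=2,p=1
L=5*4+2=22  i=0*4+0*2+1=1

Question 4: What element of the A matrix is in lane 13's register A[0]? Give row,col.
3,2

lane 13: gid=3 (13/4), tid=1 (13%4)
i=0: r=3+0=3, c=1*2+0+0=2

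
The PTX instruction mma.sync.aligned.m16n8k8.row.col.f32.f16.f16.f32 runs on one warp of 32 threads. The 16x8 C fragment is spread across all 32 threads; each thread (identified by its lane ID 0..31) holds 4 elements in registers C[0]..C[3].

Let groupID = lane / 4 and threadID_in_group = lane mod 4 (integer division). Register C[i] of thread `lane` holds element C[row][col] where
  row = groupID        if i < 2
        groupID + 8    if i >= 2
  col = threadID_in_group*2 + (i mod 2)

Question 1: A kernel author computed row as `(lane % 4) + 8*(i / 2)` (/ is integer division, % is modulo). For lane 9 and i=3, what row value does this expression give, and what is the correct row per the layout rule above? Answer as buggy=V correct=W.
`(lane % 4) + 8*(i / 2)`[9,3]⇒9
L=9⇒gr=9>>2=2, th=9&3=1
[3]⇒row 2+8=10  col 1·2+1=3
row: 9 vs 10

buggy=9 correct=10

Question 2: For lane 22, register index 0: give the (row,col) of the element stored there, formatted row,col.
5,4

lane 22->22/4=5, 22 mod 4=2
i=0  r:5+0->5  c:2·2+0->4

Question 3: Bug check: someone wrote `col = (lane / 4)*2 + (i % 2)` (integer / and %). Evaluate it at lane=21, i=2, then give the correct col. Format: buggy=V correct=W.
buggy=10 correct=2

`(lane / 4)*2 + (i % 2)`[21,2]=>10
lane 21: grp=5 (21/4), tig=1 (21%4)
i=2: r=5+8=13, c=1*2+0=2
col: 10 vs 2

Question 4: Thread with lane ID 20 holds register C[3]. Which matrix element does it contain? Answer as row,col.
L=20⇒gr=20>>2=5, th=20&3=0
[3]⇒row 5+8=13  col 0·2+1=1

13,1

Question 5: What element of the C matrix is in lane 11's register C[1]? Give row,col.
11: gr=2,th=3
[1] (2+0,3*2+1) = (2,7)

2,7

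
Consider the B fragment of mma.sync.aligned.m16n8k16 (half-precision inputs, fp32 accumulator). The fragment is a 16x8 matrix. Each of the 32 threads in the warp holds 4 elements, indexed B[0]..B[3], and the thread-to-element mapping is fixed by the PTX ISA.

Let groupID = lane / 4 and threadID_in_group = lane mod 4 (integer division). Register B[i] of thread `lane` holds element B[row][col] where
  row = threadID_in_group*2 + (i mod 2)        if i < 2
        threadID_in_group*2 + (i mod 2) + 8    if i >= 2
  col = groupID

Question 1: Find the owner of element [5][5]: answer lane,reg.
22,1

c=5⇒gr=5  r=5⇒Rb=0,th=2,odd=1
L=5*4+2=22  i=0*2+1=1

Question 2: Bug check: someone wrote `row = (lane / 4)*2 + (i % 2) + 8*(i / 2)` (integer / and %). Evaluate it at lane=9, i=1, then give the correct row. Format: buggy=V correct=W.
`(lane / 4)*2 + (i % 2) + 8*(i / 2)`[9,1]->5
lane 9->9/4=2, 9 mod 4=1
i=1  r:2·1+1+0->3  c:2
row: 5 vs 3

buggy=5 correct=3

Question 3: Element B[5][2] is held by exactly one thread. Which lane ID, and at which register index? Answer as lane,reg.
10,1

c=2->g=2  r=5->rb=0,t=2,b0=1
L=2*4+2=10  i=0*2+1=1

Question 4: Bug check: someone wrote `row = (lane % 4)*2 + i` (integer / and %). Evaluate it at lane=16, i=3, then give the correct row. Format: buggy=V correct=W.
`(lane % 4)*2 + i`[16,3]=>3
16: grp=4,tig=0
[3] (0*2+1+8,4) = (9,4)
row: 3 vs 9

buggy=3 correct=9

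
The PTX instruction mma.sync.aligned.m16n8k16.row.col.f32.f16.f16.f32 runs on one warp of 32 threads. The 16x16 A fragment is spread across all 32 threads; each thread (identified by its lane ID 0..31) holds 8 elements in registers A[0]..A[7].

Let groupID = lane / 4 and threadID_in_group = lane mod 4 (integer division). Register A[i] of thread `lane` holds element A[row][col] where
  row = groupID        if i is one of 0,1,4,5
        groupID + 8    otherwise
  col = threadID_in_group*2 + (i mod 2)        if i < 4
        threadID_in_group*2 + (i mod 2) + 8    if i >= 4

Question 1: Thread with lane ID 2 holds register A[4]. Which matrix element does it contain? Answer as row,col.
lane 2: grp=0 (2/4), tig=2 (2%4)
i=4: r=0+0=0, c=2*2+0+8=12

0,12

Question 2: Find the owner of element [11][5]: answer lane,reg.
r=11→G=3,rhi=1  c=5→chi=0,T=2,p=1
L=3*4+2=14  i=0*4+1*2+1=3

14,3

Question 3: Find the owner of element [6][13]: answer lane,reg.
r=6→G=6,rhi=0  c=13→chi=1,T=2,p=1
L=6*4+2=26  i=1*4+0*2+1=5

26,5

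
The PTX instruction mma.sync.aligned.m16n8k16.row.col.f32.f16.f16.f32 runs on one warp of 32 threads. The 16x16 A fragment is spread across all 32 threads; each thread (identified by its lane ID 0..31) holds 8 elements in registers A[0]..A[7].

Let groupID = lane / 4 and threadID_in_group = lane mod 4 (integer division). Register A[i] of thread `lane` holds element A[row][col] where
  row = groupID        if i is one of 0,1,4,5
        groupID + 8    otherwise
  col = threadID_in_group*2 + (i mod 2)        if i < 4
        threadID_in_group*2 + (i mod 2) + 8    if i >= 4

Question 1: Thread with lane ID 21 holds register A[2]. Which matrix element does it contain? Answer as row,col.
lane 21: g=5 (21/4), t=1 (21%4)
i=2: r=5+8=13, c=1*2+0+0=2

13,2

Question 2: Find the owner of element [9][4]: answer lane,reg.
6,2

r:9=>grp=1,rB=1  c:4=>cB=0,tig=2,lo=0
L=1*4+2=6  i=0*4+1*2+0=2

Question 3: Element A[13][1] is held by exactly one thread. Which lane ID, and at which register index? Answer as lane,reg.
r=13⇒gr=5,Rb=1  c=1⇒Cb=0,th=0,odd=1
L=5*4+0=20  i=0*4+1*2+1=3

20,3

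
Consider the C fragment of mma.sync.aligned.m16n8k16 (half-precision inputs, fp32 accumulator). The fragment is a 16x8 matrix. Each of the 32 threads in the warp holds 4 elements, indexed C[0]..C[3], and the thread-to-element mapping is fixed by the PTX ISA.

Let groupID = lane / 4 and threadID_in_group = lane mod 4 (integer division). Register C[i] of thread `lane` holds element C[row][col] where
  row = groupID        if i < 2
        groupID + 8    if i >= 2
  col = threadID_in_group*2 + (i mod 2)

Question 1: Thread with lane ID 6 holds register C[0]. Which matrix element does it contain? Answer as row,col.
1,4

6: gid=1,tid=2
[0] (1+0,2*2+0) = (1,4)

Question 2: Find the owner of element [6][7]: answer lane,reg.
27,1

r=6⇒gr=6,Rb=0  c=7⇒th=3,odd=1
L=6*4+3=27  i=0*2+1=1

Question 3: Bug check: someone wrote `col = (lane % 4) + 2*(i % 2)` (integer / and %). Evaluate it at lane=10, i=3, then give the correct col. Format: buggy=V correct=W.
buggy=4 correct=5

`(lane % 4) + 2*(i % 2)`[10,3]⇒4
10: gr=2,th=2
[3] (2+8,2*2+1) = (10,5)
col: 4 vs 5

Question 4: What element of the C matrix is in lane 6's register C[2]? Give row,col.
9,4

lane 6->6/4=1, 6 mod 4=2
i=2  r:1+8->9  c:2·2+0->4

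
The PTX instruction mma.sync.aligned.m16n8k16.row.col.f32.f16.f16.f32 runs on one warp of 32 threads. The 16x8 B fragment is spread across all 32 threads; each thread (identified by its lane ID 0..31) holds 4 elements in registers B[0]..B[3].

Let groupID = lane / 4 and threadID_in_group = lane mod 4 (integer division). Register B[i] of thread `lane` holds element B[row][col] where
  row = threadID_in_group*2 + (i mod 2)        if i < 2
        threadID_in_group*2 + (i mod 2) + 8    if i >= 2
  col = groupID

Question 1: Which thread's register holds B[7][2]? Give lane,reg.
11,1

c=2->g=2  r=7->rb=0,t=3,b0=1
L=2*4+3=11  i=0*2+1=1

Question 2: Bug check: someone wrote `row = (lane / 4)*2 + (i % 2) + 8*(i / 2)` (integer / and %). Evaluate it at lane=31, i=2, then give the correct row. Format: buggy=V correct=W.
`(lane / 4)*2 + (i % 2) + 8*(i / 2)`[31,2]=>22
31: grp=7,tig=3
[2] (3*2+0+8,7) = (14,7)
row: 22 vs 14

buggy=22 correct=14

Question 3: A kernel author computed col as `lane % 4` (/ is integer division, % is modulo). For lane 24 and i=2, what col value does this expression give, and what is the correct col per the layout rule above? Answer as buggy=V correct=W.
`lane % 4`[24,2]->0
L=24->gid=24>>2=6, tid=24&3=0
[2]->row 0·2+0+8=8  col gid=6
col: 0 vs 6

buggy=0 correct=6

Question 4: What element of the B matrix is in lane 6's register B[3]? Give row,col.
13,1

lane 6->6/4=1, 6 mod 4=2
i=3  r:2·2+1+8->13  c:1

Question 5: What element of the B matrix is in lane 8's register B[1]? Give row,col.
8: grp=2,tig=0
[1] (0*2+1+0,2) = (1,2)

1,2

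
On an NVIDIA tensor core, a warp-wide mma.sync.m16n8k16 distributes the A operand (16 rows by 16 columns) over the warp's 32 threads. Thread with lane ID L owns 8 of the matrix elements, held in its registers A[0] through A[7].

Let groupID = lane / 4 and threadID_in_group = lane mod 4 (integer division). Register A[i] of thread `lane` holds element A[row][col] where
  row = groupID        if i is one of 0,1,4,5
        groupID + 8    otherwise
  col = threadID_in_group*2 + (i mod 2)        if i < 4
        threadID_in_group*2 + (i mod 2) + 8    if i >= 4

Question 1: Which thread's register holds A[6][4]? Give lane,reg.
26,0

r:6=>grp=6,rB=0  c:4=>cB=0,tig=2,lo=0
L=6*4+2=26  i=0*4+0*2+0=0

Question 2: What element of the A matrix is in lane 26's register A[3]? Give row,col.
14,5

lane 26: gr=6 (26/4), th=2 (26%4)
i=3: r=6+8=14, c=2*2+1+0=5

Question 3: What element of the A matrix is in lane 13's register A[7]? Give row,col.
11,11

L=13->g=13>>2=3, t=13&3=1
[7]->row 3+8=11  col 1·2+1+8=11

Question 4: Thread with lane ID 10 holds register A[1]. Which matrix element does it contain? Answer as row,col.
lane 10=>10/4=2, 10 mod 4=2
i=1  r:2+0=>2  c:2·2+1+0=>5

2,5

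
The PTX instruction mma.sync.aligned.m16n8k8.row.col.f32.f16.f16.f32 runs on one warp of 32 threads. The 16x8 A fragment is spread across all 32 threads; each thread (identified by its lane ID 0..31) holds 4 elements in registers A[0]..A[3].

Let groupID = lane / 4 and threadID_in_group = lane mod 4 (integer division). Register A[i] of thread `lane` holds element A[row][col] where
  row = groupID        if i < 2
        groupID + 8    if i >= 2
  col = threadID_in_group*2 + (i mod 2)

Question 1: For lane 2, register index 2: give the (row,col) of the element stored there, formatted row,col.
2: G=0,T=2
[2] (0+8,2*2+0) = (8,4)

8,4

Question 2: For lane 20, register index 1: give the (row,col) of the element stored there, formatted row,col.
5,1

lane 20->20/4=5, 20 mod 4=0
i=1  r:5+0->5  c:2·0+1->1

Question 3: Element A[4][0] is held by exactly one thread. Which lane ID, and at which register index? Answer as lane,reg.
16,0

r:4=>grp=4,rB=0  c:0=>tig=0,lo=0
L=4*4+0=16  i=0*2+0=0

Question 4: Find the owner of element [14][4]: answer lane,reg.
r=14->g=6,rb=1  c=4->t=2,b0=0
L=6*4+2=26  i=1*2+0=2

26,2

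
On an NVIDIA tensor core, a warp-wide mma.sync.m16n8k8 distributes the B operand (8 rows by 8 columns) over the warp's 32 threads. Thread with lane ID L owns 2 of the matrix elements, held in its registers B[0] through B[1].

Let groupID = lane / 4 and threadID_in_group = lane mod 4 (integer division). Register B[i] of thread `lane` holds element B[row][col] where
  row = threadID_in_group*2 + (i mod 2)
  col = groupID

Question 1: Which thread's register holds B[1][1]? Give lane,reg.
4,1

c: 1->gid=1  r: 1->tid=0,i&1=1
L=1*4+0=4  i=1=1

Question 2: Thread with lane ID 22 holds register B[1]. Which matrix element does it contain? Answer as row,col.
22: grp=5,tig=2
[1] (2*2+1,5) = (5,5)

5,5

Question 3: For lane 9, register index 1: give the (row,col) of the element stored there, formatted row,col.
L=9->gid=9>>2=2, tid=9&3=1
[1]->row 1·2+1=3  col gid=2

3,2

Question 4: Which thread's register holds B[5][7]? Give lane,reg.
30,1

c:7=>grp=7  r:5=>tig=2,lo=1
L=7*4+2=30  i=1=1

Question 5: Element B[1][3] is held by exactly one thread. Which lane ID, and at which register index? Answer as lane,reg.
c=3→G=3  r=1→T=0,p=1
L=3*4+0=12  i=1=1

12,1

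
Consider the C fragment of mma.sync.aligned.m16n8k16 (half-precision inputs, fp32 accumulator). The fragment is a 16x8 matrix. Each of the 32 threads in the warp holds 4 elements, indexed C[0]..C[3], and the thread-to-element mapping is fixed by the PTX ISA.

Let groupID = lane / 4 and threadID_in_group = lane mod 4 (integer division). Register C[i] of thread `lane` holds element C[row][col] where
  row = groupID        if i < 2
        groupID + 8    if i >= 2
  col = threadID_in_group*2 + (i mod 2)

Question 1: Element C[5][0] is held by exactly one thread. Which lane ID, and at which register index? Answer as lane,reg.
20,0

r: 5->gid=5,r8=0  c: 0->tid=0,i&1=0
L=5*4+0=20  i=0*2+0=0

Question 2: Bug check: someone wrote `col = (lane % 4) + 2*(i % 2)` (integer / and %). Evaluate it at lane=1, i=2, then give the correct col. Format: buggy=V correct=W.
`(lane % 4) + 2*(i % 2)`[1,2]->1
lane 1->1/4=0, 1 mod 4=1
i=2  r:0+8->8  c:2·1+0->2
col: 1 vs 2

buggy=1 correct=2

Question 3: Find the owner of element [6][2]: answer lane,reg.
r=6⇒gr=6,Rb=0  c=2⇒th=1,odd=0
L=6*4+1=25  i=0*2+0=0

25,0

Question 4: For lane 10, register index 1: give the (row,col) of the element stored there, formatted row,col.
2,5

lane 10: G=2 (10/4), T=2 (10%4)
i=1: r=2+0=2, c=2*2+1=5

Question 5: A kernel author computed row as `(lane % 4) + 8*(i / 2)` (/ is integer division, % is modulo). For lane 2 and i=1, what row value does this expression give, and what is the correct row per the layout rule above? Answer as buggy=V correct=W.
buggy=2 correct=0

`(lane % 4) + 8*(i / 2)`[2,1]⇒2
2: gr=0,th=2
[1] (0+0,2*2+1) = (0,5)
row: 2 vs 0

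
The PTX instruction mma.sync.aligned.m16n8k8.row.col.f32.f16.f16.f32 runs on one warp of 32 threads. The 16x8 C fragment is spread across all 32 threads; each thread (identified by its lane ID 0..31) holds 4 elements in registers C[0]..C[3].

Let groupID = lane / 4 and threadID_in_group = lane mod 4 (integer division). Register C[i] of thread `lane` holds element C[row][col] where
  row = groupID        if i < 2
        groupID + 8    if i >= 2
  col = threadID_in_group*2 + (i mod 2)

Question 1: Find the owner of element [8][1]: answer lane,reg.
0,3

r=8->g=0,rb=1  c=1->t=0,b0=1
L=0*4+0=0  i=1*2+1=3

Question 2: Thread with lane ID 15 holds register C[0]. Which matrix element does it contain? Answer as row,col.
3,6

15: grp=3,tig=3
[0] (3+0,3*2+0) = (3,6)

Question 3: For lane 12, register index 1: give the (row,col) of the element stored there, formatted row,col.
3,1

12: gid=3,tid=0
[1] (3+0,0*2+1) = (3,1)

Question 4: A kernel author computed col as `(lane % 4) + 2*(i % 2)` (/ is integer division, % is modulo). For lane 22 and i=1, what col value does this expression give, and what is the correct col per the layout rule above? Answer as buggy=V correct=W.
buggy=4 correct=5

`(lane % 4) + 2*(i % 2)`[22,1]→4
L=22→G=22>>2=5, T=22&3=2
[1]→row 5+0=5  col 2·2+1=5
col: 4 vs 5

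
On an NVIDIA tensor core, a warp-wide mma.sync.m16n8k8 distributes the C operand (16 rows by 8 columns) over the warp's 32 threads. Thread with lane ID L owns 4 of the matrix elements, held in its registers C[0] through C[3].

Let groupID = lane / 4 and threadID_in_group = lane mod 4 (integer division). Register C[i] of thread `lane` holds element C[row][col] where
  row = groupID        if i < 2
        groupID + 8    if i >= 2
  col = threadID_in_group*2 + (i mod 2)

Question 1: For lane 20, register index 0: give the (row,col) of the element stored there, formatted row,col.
L=20->g=20>>2=5, t=20&3=0
[0]->row 5+0=5  col 0·2+0=0

5,0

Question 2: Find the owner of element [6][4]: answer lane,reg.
26,0

r=6→G=6,rhi=0  c=4→T=2,p=0
L=6*4+2=26  i=0*2+0=0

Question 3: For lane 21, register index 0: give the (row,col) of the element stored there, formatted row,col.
lane 21: grp=5 (21/4), tig=1 (21%4)
i=0: r=5+0=5, c=1*2+0=2

5,2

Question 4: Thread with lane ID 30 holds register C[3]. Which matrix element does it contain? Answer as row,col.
lane 30: G=7 (30/4), T=2 (30%4)
i=3: r=7+8=15, c=2*2+1=5

15,5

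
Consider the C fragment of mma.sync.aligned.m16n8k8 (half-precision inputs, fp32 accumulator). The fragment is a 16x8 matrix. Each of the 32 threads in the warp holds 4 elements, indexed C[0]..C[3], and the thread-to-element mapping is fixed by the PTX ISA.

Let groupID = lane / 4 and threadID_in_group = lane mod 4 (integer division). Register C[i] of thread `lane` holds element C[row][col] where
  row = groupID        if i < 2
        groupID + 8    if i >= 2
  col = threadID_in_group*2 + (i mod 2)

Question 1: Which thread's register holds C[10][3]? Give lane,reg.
r=10→G=2,rhi=1  c=3→T=1,p=1
L=2*4+1=9  i=1*2+1=3

9,3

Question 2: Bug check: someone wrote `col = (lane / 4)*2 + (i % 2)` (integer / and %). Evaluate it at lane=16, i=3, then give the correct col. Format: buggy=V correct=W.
buggy=9 correct=1

`(lane / 4)*2 + (i % 2)`[16,3]→9
lane 16→16/4=4, 16 mod 4=0
i=3  r:4+8→12  c:2·0+1→1
col: 9 vs 1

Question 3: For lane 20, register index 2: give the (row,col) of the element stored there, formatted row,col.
lane 20->20/4=5, 20 mod 4=0
i=2  r:5+8->13  c:2·0+0->0

13,0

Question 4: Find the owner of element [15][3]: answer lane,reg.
r: 15->gid=7,r8=1  c: 3->tid=1,i&1=1
L=7*4+1=29  i=1*2+1=3

29,3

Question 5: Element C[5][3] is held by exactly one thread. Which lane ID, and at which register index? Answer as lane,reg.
r=5→G=5,rhi=0  c=3→T=1,p=1
L=5*4+1=21  i=0*2+1=1

21,1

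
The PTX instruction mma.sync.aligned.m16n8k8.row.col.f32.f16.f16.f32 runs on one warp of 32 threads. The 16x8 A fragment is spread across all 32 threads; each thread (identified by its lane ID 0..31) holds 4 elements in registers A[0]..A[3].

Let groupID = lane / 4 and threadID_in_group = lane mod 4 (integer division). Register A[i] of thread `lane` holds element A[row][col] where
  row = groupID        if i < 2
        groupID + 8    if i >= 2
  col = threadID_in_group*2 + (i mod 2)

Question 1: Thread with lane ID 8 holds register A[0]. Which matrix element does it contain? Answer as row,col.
2,0

8: G=2,T=0
[0] (2+0,0*2+0) = (2,0)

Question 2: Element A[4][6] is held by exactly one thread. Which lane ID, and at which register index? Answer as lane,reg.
r:4=>grp=4,rB=0  c:6=>tig=3,lo=0
L=4*4+3=19  i=0*2+0=0

19,0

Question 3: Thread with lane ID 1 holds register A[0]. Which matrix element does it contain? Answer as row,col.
1: gid=0,tid=1
[0] (0+0,1*2+0) = (0,2)

0,2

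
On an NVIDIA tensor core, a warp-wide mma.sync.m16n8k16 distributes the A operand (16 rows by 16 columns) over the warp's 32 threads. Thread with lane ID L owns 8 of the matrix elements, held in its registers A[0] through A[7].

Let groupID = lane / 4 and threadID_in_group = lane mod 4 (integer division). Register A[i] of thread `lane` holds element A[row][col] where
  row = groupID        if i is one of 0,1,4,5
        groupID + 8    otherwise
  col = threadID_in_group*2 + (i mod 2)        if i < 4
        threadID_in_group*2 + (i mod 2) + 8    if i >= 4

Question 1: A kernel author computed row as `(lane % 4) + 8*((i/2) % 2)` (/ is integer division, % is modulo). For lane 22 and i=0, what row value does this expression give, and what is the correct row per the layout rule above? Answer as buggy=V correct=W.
buggy=2 correct=5

`(lane % 4) + 8*((i/2) % 2)`[22,0]=>2
L=22=>grp=22>>2=5, tig=22&3=2
[0]=>row 5+0=5  col 2·2+0+0=4
row: 2 vs 5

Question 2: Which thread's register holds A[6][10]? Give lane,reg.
r: 6->gid=6,r8=0  c: 10->c8=1,tid=1,i&1=0
L=6*4+1=25  i=1*4+0*2+0=4

25,4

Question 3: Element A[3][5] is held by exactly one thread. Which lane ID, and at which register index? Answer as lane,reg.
r: 3->gid=3,r8=0  c: 5->c8=0,tid=2,i&1=1
L=3*4+2=14  i=0*4+0*2+1=1

14,1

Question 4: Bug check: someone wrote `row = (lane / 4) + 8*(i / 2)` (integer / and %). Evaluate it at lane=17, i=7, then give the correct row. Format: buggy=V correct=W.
`(lane / 4) + 8*(i / 2)`[17,7]->28
L=17->gid=17>>2=4, tid=17&3=1
[7]->row 4+8=12  col 1·2+1+8=11
row: 28 vs 12

buggy=28 correct=12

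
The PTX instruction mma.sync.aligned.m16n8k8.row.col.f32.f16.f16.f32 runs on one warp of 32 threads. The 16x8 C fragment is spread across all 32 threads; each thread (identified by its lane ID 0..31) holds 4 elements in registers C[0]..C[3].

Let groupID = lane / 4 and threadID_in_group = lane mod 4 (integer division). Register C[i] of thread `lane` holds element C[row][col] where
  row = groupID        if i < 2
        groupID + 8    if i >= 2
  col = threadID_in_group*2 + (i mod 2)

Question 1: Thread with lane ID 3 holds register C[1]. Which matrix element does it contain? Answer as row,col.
0,7

lane 3→3/4=0, 3 mod 4=3
i=1  r:0+0→0  c:2·3+1→7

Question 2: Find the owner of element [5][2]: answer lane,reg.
21,0

r=5->g=5,rb=0  c=2->t=1,b0=0
L=5*4+1=21  i=0*2+0=0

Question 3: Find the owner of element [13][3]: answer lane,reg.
r:13=>grp=5,rB=1  c:3=>tig=1,lo=1
L=5*4+1=21  i=1*2+1=3

21,3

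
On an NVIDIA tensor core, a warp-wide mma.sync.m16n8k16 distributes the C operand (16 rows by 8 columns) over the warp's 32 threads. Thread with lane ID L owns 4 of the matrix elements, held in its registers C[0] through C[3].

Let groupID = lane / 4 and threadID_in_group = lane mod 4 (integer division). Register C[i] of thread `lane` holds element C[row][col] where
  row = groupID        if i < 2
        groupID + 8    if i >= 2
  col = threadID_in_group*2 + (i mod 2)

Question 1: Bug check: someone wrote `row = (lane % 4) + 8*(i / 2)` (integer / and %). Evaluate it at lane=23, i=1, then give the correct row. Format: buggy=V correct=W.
`(lane % 4) + 8*(i / 2)`[23,1]->3
lane 23->23/4=5, 23 mod 4=3
i=1  r:5+0->5  c:2·3+1->7
row: 3 vs 5

buggy=3 correct=5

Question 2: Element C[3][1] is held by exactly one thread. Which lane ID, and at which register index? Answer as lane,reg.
r: 3->gid=3,r8=0  c: 1->tid=0,i&1=1
L=3*4+0=12  i=0*2+1=1

12,1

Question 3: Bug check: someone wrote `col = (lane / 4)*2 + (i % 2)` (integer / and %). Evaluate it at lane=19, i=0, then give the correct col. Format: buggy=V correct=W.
buggy=8 correct=6

`(lane / 4)*2 + (i % 2)`[19,0]->8
lane 19: gid=4 (19/4), tid=3 (19%4)
i=0: r=4+0=4, c=3*2+0=6
col: 8 vs 6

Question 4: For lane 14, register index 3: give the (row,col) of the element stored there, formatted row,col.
11,5

14: gid=3,tid=2
[3] (3+8,2*2+1) = (11,5)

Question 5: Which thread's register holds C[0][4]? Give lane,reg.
r=0⇒gr=0,Rb=0  c=4⇒th=2,odd=0
L=0*4+2=2  i=0*2+0=0

2,0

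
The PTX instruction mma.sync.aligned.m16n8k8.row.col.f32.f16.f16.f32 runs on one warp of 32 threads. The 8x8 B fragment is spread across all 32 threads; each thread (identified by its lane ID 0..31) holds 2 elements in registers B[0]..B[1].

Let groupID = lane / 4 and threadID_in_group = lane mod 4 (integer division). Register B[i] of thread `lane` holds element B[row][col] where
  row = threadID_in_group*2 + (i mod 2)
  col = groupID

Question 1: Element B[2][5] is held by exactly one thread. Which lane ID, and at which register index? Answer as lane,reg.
c=5->g=5  r=2->t=1,b0=0
L=5*4+1=21  i=0=0

21,0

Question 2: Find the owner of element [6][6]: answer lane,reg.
c=6⇒gr=6  r=6⇒th=3,odd=0
L=6*4+3=27  i=0=0

27,0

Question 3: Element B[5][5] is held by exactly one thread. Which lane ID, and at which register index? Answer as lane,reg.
22,1

c=5->g=5  r=5->t=2,b0=1
L=5*4+2=22  i=1=1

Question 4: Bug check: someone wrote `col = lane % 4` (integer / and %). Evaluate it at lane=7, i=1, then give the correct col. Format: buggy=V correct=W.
buggy=3 correct=1

`lane % 4`[7,1]->3
L=7->g=7>>2=1, t=7&3=3
[1]->row 3·2+1=7  col g=1
col: 3 vs 1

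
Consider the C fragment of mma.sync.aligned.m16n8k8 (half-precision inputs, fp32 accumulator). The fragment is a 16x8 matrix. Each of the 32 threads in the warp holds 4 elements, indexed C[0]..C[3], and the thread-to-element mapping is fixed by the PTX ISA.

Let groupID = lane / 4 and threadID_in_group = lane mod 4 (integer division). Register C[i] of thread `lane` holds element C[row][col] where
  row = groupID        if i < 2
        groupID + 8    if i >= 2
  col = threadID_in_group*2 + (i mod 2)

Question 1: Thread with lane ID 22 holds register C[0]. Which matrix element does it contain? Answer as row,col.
22: G=5,T=2
[0] (5+0,2*2+0) = (5,4)

5,4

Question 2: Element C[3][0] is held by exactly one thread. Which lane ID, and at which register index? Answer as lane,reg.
r:3=>grp=3,rB=0  c:0=>tig=0,lo=0
L=3*4+0=12  i=0*2+0=0

12,0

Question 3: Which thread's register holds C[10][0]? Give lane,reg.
8,2

r=10⇒gr=2,Rb=1  c=0⇒th=0,odd=0
L=2*4+0=8  i=1*2+0=2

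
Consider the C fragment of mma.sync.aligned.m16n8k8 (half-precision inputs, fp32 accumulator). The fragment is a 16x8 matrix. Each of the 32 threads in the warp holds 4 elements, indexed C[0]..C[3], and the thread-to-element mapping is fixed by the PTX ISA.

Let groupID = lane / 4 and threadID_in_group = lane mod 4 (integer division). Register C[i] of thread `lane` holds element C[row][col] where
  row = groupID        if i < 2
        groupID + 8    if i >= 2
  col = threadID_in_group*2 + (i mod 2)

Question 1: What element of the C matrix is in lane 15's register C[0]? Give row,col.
3,6

15: g=3,t=3
[0] (3+0,3*2+0) = (3,6)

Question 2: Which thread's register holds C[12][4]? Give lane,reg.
18,2

r:12=>grp=4,rB=1  c:4=>tig=2,lo=0
L=4*4+2=18  i=1*2+0=2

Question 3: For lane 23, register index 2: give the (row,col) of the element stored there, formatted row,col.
lane 23: grp=5 (23/4), tig=3 (23%4)
i=2: r=5+8=13, c=3*2+0=6

13,6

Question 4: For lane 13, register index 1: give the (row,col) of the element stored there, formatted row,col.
L=13->g=13>>2=3, t=13&3=1
[1]->row 3+0=3  col 1·2+1=3

3,3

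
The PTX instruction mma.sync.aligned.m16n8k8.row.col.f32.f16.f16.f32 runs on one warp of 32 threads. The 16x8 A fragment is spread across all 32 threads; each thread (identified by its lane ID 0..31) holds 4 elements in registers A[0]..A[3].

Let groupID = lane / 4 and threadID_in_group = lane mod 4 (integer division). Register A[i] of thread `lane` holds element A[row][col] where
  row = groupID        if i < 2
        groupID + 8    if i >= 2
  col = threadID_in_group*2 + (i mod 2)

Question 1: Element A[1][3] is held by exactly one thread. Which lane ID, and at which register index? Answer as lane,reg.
5,1

r:1=>grp=1,rB=0  c:3=>tig=1,lo=1
L=1*4+1=5  i=0*2+1=1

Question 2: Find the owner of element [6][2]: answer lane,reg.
25,0

r=6→G=6,rhi=0  c=2→T=1,p=0
L=6*4+1=25  i=0*2+0=0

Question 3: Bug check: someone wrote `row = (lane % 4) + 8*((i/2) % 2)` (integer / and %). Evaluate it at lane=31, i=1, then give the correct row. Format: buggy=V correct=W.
`(lane % 4) + 8*((i/2) % 2)`[31,1]->3
31: g=7,t=3
[1] (7+0,3*2+1) = (7,7)
row: 3 vs 7

buggy=3 correct=7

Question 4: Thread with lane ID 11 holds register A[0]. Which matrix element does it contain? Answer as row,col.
2,6

L=11⇒gr=11>>2=2, th=11&3=3
[0]⇒row 2+0=2  col 3·2+0=6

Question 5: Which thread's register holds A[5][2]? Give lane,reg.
21,0

r=5⇒gr=5,Rb=0  c=2⇒th=1,odd=0
L=5*4+1=21  i=0*2+0=0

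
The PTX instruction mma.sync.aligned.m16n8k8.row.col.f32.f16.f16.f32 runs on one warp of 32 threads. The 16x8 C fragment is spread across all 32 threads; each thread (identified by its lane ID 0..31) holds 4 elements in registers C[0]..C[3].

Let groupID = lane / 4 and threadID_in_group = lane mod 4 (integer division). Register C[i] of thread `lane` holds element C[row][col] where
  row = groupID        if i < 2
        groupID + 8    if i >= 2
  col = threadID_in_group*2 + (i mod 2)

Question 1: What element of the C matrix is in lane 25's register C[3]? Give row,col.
14,3

lane 25: grp=6 (25/4), tig=1 (25%4)
i=3: r=6+8=14, c=1*2+1=3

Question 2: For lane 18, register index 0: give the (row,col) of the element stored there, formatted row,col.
lane 18: grp=4 (18/4), tig=2 (18%4)
i=0: r=4+0=4, c=2*2+0=4

4,4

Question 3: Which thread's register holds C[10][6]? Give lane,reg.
11,2

r=10->g=2,rb=1  c=6->t=3,b0=0
L=2*4+3=11  i=1*2+0=2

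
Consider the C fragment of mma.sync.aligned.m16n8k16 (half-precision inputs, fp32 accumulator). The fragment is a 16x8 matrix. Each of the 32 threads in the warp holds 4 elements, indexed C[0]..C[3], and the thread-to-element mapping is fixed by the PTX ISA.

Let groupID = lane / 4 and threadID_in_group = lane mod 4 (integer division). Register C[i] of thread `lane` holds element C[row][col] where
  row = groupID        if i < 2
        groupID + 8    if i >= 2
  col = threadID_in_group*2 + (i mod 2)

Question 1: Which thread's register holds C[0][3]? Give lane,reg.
1,1

r=0⇒gr=0,Rb=0  c=3⇒th=1,odd=1
L=0*4+1=1  i=0*2+1=1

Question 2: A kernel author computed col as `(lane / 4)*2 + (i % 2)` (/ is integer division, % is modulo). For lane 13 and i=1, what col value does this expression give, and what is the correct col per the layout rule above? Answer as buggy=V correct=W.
buggy=7 correct=3

`(lane / 4)*2 + (i % 2)`[13,1]->7
lane 13->13/4=3, 13 mod 4=1
i=1  r:3+0->3  c:2·1+1->3
col: 7 vs 3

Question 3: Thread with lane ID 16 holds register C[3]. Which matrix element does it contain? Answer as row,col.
lane 16: gid=4 (16/4), tid=0 (16%4)
i=3: r=4+8=12, c=0*2+1=1

12,1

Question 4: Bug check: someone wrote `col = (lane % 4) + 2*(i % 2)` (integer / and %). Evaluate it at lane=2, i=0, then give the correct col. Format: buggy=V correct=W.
`(lane % 4) + 2*(i % 2)`[2,0]=>2
L=2=>grp=2>>2=0, tig=2&3=2
[0]=>row 0+0=0  col 2·2+0=4
col: 2 vs 4

buggy=2 correct=4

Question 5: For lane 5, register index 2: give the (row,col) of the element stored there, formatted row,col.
9,2

5: G=1,T=1
[2] (1+8,1*2+0) = (9,2)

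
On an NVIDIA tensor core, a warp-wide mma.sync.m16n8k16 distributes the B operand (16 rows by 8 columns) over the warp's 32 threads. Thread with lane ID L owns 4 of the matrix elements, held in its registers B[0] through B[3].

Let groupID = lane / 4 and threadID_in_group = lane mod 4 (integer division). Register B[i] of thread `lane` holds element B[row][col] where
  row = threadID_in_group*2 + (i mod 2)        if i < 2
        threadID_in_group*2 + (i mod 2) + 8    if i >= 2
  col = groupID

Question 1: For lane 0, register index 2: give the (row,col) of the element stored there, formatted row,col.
L=0->gid=0>>2=0, tid=0&3=0
[2]->row 0·2+0+8=8  col gid=0

8,0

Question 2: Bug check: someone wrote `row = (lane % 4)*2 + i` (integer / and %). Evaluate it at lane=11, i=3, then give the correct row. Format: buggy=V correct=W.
`(lane % 4)*2 + i`[11,3]=>9
lane 11=>11/4=2, 11 mod 4=3
i=3  r:2·3+1+8=>15  c:2
row: 9 vs 15

buggy=9 correct=15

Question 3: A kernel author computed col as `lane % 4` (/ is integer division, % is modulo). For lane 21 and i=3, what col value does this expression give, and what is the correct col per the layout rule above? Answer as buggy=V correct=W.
`lane % 4`[21,3]->1
L=21->gid=21>>2=5, tid=21&3=1
[3]->row 1·2+1+8=11  col gid=5
col: 1 vs 5

buggy=1 correct=5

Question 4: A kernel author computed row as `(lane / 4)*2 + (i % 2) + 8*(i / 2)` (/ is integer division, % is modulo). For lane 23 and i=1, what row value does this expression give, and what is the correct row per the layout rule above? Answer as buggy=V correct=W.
`(lane / 4)*2 + (i % 2) + 8*(i / 2)`[23,1]→11
lane 23→23/4=5, 23 mod 4=3
i=1  r:2·3+1+0→7  c:5
row: 11 vs 7

buggy=11 correct=7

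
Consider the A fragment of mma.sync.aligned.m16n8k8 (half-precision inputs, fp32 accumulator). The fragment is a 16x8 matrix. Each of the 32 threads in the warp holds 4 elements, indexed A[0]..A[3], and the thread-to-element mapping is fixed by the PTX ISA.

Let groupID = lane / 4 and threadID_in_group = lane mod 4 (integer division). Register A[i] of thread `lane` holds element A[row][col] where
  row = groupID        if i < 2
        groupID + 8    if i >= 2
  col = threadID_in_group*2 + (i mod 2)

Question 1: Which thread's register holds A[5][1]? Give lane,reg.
r: 5->gid=5,r8=0  c: 1->tid=0,i&1=1
L=5*4+0=20  i=0*2+1=1

20,1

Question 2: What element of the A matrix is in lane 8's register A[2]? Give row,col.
L=8->g=8>>2=2, t=8&3=0
[2]->row 2+8=10  col 0·2+0=0

10,0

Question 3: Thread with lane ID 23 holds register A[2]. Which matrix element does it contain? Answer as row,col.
lane 23->23/4=5, 23 mod 4=3
i=2  r:5+8->13  c:2·3+0->6

13,6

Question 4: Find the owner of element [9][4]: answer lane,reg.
6,2

r=9->g=1,rb=1  c=4->t=2,b0=0
L=1*4+2=6  i=1*2+0=2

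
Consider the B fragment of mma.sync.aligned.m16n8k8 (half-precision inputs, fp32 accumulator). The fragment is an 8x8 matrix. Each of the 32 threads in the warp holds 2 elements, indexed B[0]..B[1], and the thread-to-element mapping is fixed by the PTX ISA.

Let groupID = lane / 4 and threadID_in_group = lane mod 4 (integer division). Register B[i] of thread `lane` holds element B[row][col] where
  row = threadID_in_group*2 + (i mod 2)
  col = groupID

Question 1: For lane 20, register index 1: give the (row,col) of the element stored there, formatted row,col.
1,5

lane 20->20/4=5, 20 mod 4=0
i=1  r:2·0+1->1  c:5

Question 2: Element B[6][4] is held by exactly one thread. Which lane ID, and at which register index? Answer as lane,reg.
19,0

c: 4->gid=4  r: 6->tid=3,i&1=0
L=4*4+3=19  i=0=0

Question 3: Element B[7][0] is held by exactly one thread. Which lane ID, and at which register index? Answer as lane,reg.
3,1

c=0->g=0  r=7->t=3,b0=1
L=0*4+3=3  i=1=1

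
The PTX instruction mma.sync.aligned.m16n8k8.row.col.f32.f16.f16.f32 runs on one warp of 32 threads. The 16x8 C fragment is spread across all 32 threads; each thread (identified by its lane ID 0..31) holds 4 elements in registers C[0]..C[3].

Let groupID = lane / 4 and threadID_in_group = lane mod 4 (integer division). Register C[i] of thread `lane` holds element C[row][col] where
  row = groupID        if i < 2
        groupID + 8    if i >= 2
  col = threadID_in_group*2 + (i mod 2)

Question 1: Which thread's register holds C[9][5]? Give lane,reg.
r: 9->gid=1,r8=1  c: 5->tid=2,i&1=1
L=1*4+2=6  i=1*2+1=3

6,3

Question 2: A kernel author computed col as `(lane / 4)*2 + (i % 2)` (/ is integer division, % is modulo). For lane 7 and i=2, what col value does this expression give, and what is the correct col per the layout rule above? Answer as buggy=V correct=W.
`(lane / 4)*2 + (i % 2)`[7,2]→2
lane 7: G=1 (7/4), T=3 (7%4)
i=2: r=1+8=9, c=3*2+0=6
col: 2 vs 6

buggy=2 correct=6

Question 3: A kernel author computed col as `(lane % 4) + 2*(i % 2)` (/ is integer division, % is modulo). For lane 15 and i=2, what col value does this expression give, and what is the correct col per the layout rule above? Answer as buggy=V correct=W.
`(lane % 4) + 2*(i % 2)`[15,2]=>3
lane 15=>15/4=3, 15 mod 4=3
i=2  r:3+8=>11  c:2·3+0=>6
col: 3 vs 6

buggy=3 correct=6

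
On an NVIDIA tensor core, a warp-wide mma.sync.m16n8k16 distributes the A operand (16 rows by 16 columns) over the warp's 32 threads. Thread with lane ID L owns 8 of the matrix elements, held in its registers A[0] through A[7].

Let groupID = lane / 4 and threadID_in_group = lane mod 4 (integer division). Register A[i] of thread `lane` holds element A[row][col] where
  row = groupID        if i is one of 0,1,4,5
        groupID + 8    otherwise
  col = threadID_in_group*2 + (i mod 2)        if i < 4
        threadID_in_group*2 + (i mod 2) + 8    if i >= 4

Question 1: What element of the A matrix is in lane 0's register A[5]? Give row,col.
0: grp=0,tig=0
[5] (0+0,0*2+1+8) = (0,9)

0,9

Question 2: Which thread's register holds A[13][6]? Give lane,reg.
23,2

r=13⇒gr=5,Rb=1  c=6⇒Cb=0,th=3,odd=0
L=5*4+3=23  i=0*4+1*2+0=2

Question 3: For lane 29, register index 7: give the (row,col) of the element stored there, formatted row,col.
lane 29=>29/4=7, 29 mod 4=1
i=7  r:7+8=>15  c:2·1+1+8=>11

15,11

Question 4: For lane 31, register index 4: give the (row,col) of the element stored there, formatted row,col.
7,14

lane 31: gid=7 (31/4), tid=3 (31%4)
i=4: r=7+0=7, c=3*2+0+8=14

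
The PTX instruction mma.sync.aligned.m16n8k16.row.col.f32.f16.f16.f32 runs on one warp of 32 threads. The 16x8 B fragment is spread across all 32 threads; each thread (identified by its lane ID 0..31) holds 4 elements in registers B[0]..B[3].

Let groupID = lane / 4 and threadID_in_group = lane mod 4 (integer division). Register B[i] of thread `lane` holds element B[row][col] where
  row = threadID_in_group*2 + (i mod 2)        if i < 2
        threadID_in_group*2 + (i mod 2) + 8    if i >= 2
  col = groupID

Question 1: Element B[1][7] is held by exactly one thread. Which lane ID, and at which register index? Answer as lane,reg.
c: 7->gid=7  r: 1->r8=0,tid=0,i&1=1
L=7*4+0=28  i=0*2+1=1

28,1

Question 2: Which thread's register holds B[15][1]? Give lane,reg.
7,3

c=1→G=1  r=15→rhi=1,T=3,p=1
L=1*4+3=7  i=1*2+1=3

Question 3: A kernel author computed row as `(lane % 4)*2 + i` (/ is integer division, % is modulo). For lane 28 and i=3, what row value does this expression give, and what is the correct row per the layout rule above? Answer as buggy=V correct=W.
`(lane % 4)*2 + i`[28,3]=>3
L=28=>grp=28>>2=7, tig=28&3=0
[3]=>row 0·2+1+8=9  col grp=7
row: 3 vs 9

buggy=3 correct=9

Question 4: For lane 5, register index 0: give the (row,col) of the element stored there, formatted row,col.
L=5→G=5>>2=1, T=5&3=1
[0]→row 1·2+0+0=2  col G=1

2,1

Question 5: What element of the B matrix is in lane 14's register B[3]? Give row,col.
13,3

L=14→G=14>>2=3, T=14&3=2
[3]→row 2·2+1+8=13  col G=3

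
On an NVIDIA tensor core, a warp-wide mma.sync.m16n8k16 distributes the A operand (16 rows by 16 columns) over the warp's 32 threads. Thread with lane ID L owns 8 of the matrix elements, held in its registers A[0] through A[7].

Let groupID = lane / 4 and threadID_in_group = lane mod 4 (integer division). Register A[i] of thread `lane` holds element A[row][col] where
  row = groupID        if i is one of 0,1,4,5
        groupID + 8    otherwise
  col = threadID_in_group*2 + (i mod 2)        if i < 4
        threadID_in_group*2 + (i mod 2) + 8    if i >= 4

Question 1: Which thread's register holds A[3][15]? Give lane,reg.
15,5

r=3⇒gr=3,Rb=0  c=15⇒Cb=1,th=3,odd=1
L=3*4+3=15  i=1*4+0*2+1=5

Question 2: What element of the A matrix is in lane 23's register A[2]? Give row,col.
L=23->g=23>>2=5, t=23&3=3
[2]->row 5+8=13  col 3·2+0+0=6

13,6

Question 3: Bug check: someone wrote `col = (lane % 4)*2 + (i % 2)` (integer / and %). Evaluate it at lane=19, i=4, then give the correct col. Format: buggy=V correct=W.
`(lane % 4)*2 + (i % 2)`[19,4]→6
lane 19→19/4=4, 19 mod 4=3
i=4  r:4+0→4  c:2·3+0+8→14
col: 6 vs 14

buggy=6 correct=14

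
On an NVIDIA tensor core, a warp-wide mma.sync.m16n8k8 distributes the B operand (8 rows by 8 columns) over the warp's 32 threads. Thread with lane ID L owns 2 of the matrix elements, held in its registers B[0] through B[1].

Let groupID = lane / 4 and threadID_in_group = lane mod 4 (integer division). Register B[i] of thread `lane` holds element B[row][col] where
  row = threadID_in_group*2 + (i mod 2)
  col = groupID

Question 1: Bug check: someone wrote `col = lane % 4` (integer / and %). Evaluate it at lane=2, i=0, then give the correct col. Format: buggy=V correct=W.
buggy=2 correct=0

`lane % 4`[2,0]⇒2
2: gr=0,th=2
[0] (2*2+0,0) = (4,0)
col: 2 vs 0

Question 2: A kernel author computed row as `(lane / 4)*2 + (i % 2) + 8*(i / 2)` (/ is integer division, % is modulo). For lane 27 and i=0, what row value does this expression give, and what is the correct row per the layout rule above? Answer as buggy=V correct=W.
buggy=12 correct=6

`(lane / 4)*2 + (i % 2) + 8*(i / 2)`[27,0]→12
lane 27: G=6 (27/4), T=3 (27%4)
i=0: r=3*2+0=6, c=G=6
row: 12 vs 6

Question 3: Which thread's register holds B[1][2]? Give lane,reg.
c=2⇒gr=2  r=1⇒th=0,odd=1
L=2*4+0=8  i=1=1

8,1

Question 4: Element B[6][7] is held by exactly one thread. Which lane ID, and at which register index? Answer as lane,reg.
c:7=>grp=7  r:6=>tig=3,lo=0
L=7*4+3=31  i=0=0

31,0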